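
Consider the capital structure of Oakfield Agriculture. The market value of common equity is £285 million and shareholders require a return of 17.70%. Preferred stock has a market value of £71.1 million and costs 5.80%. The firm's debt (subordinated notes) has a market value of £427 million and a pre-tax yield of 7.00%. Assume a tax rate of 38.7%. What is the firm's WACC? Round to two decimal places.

9.31%

Total capital V = 285 + 71.1 + 427 = 783.1.
Equity: weight = 285/783.1 = 0.3639; cost = 17.7%.
Preferred: weight = 71.1/783.1 = 0.0908; cost = 5.8%.
Subordinated notes: weight = 427/783.1 = 0.5453; after-tax cost = 7% × (1 − 38.7%) = 4.2910%.
WACC = 0.3639 × 17.7000% + 0.0908 × 5.8000% + 0.5453 × 4.2910% = 9.3081%.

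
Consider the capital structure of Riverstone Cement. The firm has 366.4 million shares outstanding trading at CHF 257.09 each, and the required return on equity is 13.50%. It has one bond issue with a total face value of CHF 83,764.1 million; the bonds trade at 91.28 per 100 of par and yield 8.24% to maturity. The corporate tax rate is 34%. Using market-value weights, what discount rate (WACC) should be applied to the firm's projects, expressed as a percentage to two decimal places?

9.89%

Market value of equity E = 257.09 × 366.4m = 94197.776m. Market value of debt D = 83764.1m × 91.28/100 = 76459.87048m.
Total capital V = 94197.776 + 76459.87048 = 170657.64648.
Equity: weight = 94197.776/170657.64648 = 0.5520; cost = 13.5%.
Bonds outstanding: weight = 76459.87048/170657.64648 = 0.4480; after-tax cost = 8.24% × (1 − 34%) = 5.4384%.
WACC = 0.5520 × 13.5000% + 0.4480 × 5.4384% = 9.8882%.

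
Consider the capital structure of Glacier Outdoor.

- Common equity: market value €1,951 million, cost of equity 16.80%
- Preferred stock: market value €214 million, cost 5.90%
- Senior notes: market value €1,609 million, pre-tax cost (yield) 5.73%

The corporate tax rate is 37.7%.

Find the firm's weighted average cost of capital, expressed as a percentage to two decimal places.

Total capital V = 1951 + 214 + 1609 = 3774.
Equity: weight = 1951/3774 = 0.5170; cost = 16.8%.
Preferred: weight = 214/3774 = 0.0567; cost = 5.9%.
Senior notes: weight = 1609/3774 = 0.4263; after-tax cost = 5.73% × (1 − 37.7%) = 3.5698%.
WACC = 0.5170 × 16.8000% + 0.0567 × 5.9000% + 0.4263 × 3.5698% = 10.5414%.

10.54%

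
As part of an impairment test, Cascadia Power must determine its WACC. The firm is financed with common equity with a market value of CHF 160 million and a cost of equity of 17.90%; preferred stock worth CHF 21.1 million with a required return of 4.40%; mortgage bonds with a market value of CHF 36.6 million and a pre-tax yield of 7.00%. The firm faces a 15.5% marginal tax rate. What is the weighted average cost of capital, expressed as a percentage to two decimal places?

14.58%

Total capital V = 160 + 21.1 + 36.6 = 217.7.
Equity: weight = 160/217.7 = 0.7350; cost = 17.9%.
Preferred: weight = 21.1/217.7 = 0.0969; cost = 4.4%.
Mortgage bonds: weight = 36.6/217.7 = 0.1681; after-tax cost = 7% × (1 − 15.5%) = 5.9150%.
WACC = 0.7350 × 17.9000% + 0.0969 × 4.4000% + 0.1681 × 5.9150% = 14.5766%.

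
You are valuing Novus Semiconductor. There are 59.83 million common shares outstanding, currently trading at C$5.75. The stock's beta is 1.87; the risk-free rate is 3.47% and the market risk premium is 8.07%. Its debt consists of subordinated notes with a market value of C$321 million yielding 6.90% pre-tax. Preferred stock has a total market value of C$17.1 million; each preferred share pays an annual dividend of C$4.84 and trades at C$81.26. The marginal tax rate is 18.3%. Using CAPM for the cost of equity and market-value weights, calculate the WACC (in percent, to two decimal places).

12.16%

Cost of equity via CAPM: Re = 3.47% + 1.87 × 8.07% = 18.5609%.
Cost of preferred: Rp = 4.84 / 81.26 = 5.9562%.
Market value of equity E = 5.75 × 59.83m = 344.0225m.
Total capital V = 344.0225 + 17.1 + 321 = 682.1225.
Equity: weight = 344.0225/682.1225 = 0.5043; cost = 18.5609%.
Preferred: weight = 17.1/682.1225 = 0.0251; cost = 5.9562%.
Subordinated notes: weight = 321/682.1225 = 0.4706; after-tax cost = 6.9% × (1 − 18.3%) = 5.6373%.
WACC = 0.5043 × 18.5609% + 0.0251 × 5.9562% + 0.4706 × 5.6373% = 12.1632%.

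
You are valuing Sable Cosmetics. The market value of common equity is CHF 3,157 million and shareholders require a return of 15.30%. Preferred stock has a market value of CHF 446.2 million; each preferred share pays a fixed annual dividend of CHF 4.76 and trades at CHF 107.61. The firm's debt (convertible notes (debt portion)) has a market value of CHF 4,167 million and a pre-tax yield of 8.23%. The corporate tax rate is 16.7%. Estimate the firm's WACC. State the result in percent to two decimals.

10.15%

Cost of preferred: Rp = 4.76 / 107.61 = 4.4234%.
Total capital V = 3157 + 446.2 + 4167 = 7770.2.
Equity: weight = 3157/7770.2 = 0.4063; cost = 15.3%.
Preferred: weight = 446.2/7770.2 = 0.0574; cost = 4.4234%.
Convertible notes (debt portion): weight = 4167/7770.2 = 0.5363; after-tax cost = 8.23% × (1 − 16.7%) = 6.8556%.
WACC = 0.4063 × 15.3000% + 0.0574 × 4.4234% + 0.5363 × 6.8556% = 10.1469%.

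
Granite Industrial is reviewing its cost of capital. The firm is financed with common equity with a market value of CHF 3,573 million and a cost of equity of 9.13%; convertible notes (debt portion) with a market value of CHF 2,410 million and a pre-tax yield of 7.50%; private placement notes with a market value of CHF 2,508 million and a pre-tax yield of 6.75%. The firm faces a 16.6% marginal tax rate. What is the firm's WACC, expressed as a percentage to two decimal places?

Total capital V = 3573 + 2410 + 2508 = 8491.
Equity: weight = 3573/8491 = 0.4208; cost = 9.13%.
Convertible notes (debt portion): weight = 2410/8491 = 0.2838; after-tax cost = 7.5% × (1 − 16.6%) = 6.2550%.
Private placement notes: weight = 2508/8491 = 0.2954; after-tax cost = 6.75% × (1 − 16.6%) = 5.6295%.
WACC = 0.4208 × 9.1300% + 0.2838 × 6.2550% + 0.2954 × 5.6295% = 7.2800%.

7.28%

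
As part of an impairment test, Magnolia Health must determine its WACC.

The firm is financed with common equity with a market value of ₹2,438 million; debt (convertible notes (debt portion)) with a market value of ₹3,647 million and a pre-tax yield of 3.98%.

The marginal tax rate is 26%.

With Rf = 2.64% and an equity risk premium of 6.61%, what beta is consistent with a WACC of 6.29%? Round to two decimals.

Total capital V = 2438 + 3647 = 6085.
Equity weight = 2438/6085 = 0.4007.
Convertible notes (debt portion) weight = 3647/6085 = 0.5993.
Debt contribution = 0.5993 × 3.98% × (1 − 26%) = 1.7652%.
Required equity contribution = 6.29% − 1.7652% = 4.5248%  ⇒  Re = 11.2935%.
CAPM: 11.2935% = 2.64% + β × 6.61%  ⇒  β = 1.3091.

1.31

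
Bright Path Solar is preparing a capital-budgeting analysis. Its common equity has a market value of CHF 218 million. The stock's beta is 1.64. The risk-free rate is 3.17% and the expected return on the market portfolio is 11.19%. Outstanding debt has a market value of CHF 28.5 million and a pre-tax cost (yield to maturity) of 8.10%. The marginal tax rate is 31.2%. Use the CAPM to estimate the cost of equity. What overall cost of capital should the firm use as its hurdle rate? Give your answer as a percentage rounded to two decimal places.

15.08%

Market risk premium = 11.19% − 3.17% = 8.02%.
Cost of equity via CAPM: Re = 3.17% + 1.64 × 8.02% = 16.3228%.
Total capital V = 218 + 28.5 = 246.5.
Equity: weight = 218/246.5 = 0.8844; cost = 16.3228%.
Debt: weight = 28.5/246.5 = 0.1156; after-tax cost = 8.1% × (1 − 31.2%) = 5.5728%.
WACC = 0.8844 × 16.3228% + 0.1156 × 5.5728% = 15.0799%.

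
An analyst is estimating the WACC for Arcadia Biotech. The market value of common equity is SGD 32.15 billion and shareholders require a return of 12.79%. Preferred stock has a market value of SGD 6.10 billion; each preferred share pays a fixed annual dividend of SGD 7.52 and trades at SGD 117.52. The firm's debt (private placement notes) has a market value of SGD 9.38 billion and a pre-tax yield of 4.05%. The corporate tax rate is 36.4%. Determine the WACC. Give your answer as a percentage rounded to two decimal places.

Cost of preferred: Rp = 7.52 / 117.52 = 6.3989%.
Total capital V = 32.15 + 6.1 + 9.38 = 47.63.
Equity: weight = 32.15/47.63 = 0.6750; cost = 12.79%.
Preferred: weight = 6.1/47.63 = 0.1281; cost = 6.3989%.
Private placement notes: weight = 9.38/47.63 = 0.1969; after-tax cost = 4.05% × (1 − 36.4%) = 2.5758%.
WACC = 0.6750 × 12.7900% + 0.1281 × 6.3989% + 0.1969 × 2.5758% = 9.9600%.

9.96%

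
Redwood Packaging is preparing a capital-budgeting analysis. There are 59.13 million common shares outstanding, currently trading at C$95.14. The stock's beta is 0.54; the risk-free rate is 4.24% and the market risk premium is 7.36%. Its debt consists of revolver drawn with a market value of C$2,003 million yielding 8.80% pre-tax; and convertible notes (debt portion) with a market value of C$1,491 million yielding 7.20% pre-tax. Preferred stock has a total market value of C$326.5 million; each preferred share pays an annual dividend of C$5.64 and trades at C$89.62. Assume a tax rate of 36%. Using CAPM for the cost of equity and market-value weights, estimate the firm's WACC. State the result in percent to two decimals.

Cost of equity via CAPM: Re = 4.24% + 0.54 × 7.36% = 8.2144%.
Cost of preferred: Rp = 5.64 / 89.62 = 6.2932%.
Market value of equity E = 95.14 × 59.13m = 5625.6282m.
Total capital V = 5625.6282 + 326.5 + 2003 + 1491 = 9446.1282.
Equity: weight = 5625.6282/9446.1282 = 0.5955; cost = 8.2144%.
Preferred: weight = 326.5/9446.1282 = 0.0346; cost = 6.2932%.
Revolver drawn: weight = 2003/9446.1282 = 0.2120; after-tax cost = 8.8% × (1 − 36%) = 5.6320%.
Convertible notes (debt portion): weight = 1491/9446.1282 = 0.1578; after-tax cost = 7.2% × (1 − 36%) = 4.6080%.
WACC = 0.5955 × 8.2144% + 0.0346 × 6.2932% + 0.2120 × 5.6320% + 0.1578 × 4.6080% = 7.0312%.

7.03%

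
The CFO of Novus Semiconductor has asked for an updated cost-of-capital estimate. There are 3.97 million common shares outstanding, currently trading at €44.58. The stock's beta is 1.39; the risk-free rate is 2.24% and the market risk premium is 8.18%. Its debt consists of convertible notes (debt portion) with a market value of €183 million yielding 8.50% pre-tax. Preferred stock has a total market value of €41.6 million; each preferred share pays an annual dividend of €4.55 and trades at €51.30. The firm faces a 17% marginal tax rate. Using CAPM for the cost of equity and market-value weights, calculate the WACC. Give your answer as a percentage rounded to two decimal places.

Cost of equity via CAPM: Re = 2.24% + 1.39 × 8.18% = 13.6102%.
Cost of preferred: Rp = 4.55 / 51.3 = 8.8694%.
Market value of equity E = 44.58 × 3.97m = 176.9826m.
Total capital V = 176.9826 + 41.6 + 183 = 401.5826.
Equity: weight = 176.9826/401.5826 = 0.4407; cost = 13.6102%.
Preferred: weight = 41.6/401.5826 = 0.1036; cost = 8.8694%.
Convertible notes (debt portion): weight = 183/401.5826 = 0.4557; after-tax cost = 8.5% × (1 − 17%) = 7.0550%.
WACC = 0.4407 × 13.6102% + 0.1036 × 8.8694% + 0.4557 × 7.0550% = 10.1319%.

10.13%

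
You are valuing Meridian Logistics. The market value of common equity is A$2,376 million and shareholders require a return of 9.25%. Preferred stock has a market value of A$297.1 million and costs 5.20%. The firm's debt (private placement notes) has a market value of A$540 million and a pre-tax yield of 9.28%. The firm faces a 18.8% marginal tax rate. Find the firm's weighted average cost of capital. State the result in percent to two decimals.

Total capital V = 2376 + 297.1 + 540 = 3213.1.
Equity: weight = 2376/3213.1 = 0.7395; cost = 9.25%.
Preferred: weight = 297.1/3213.1 = 0.0925; cost = 5.2%.
Private placement notes: weight = 540/3213.1 = 0.1681; after-tax cost = 9.28% × (1 − 18.8%) = 7.5354%.
WACC = 0.7395 × 9.2500% + 0.0925 × 5.2000% + 0.1681 × 7.5354% = 8.5874%.

8.59%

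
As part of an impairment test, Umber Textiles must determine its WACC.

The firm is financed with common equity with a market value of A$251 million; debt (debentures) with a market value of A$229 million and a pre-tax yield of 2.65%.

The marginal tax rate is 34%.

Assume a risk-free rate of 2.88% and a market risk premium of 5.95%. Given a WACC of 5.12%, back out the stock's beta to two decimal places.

0.89

Total capital V = 251 + 229 = 480.
Equity weight = 251/480 = 0.5229.
Debentures weight = 229/480 = 0.4771.
Debt contribution = 0.4771 × 2.65% × (1 − 34%) = 0.8344%.
Required equity contribution = 5.12% − 0.8344% = 4.2856%  ⇒  Re = 8.1955%.
CAPM: 8.1955% = 2.88% + β × 5.95%  ⇒  β = 0.8934.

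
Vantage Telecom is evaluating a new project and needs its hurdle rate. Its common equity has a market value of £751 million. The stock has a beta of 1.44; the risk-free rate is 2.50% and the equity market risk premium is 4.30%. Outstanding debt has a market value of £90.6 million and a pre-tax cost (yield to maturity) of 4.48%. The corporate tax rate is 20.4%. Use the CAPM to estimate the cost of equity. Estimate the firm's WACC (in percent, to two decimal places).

8.14%

Cost of equity via CAPM: Re = 2.5% + 1.44 × 4.3% = 8.6920%.
Total capital V = 751 + 90.6 = 841.6.
Equity: weight = 751/841.6 = 0.8923; cost = 8.692%.
Debt: weight = 90.6/841.6 = 0.1077; after-tax cost = 4.48% × (1 − 20.4%) = 3.5661%.
WACC = 0.8923 × 8.6920% + 0.1077 × 3.5661% = 8.1402%.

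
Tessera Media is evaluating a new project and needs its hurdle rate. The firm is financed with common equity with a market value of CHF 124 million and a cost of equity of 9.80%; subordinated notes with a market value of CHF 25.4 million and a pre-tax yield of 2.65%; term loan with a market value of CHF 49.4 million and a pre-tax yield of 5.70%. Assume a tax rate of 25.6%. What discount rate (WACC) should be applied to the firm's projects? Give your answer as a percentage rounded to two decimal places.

7.42%

Total capital V = 124 + 25.4 + 49.4 = 198.8.
Equity: weight = 124/198.8 = 0.6237; cost = 9.8%.
Subordinated notes: weight = 25.4/198.8 = 0.1278; after-tax cost = 2.65% × (1 − 25.6%) = 1.9716%.
Term loan: weight = 49.4/198.8 = 0.2485; after-tax cost = 5.7% × (1 − 25.6%) = 4.2408%.
WACC = 0.6237 × 9.8000% + 0.1278 × 1.9716% + 0.2485 × 4.2408% = 7.4184%.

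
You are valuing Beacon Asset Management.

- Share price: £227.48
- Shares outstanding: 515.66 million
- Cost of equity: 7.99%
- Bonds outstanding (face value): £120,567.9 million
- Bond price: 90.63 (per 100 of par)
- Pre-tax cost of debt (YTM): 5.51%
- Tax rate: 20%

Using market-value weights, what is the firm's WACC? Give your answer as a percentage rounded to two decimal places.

6.26%

Market value of equity E = 227.48 × 515.66m = 117302.3368m. Market value of debt D = 120567.9m × 90.63/100 = 109270.68777m.
Total capital V = 117302.3368 + 109270.68777 = 226573.02457.
Equity: weight = 117302.3368/226573.02457 = 0.5177; cost = 7.99%.
Bonds outstanding: weight = 109270.68777/226573.02457 = 0.4823; after-tax cost = 5.51% × (1 − 20%) = 4.4080%.
WACC = 0.5177 × 7.9900% + 0.4823 × 4.4080% = 6.2625%.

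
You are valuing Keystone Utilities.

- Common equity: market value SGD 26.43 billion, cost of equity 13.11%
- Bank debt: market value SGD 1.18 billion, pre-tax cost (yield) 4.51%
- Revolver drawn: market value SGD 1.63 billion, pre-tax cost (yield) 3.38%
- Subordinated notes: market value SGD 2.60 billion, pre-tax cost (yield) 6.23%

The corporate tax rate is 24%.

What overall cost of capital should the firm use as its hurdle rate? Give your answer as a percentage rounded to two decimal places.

11.53%

Total capital V = 26.43 + 1.18 + 1.63 + 2.6 = 31.84.
Equity: weight = 26.43/31.84 = 0.8301; cost = 13.11%.
Bank debt: weight = 1.18/31.84 = 0.0371; after-tax cost = 4.51% × (1 − 24%) = 3.4276%.
Revolver drawn: weight = 1.63/31.84 = 0.0512; after-tax cost = 3.38% × (1 − 24%) = 2.5688%.
Subordinated notes: weight = 2.6/31.84 = 0.0817; after-tax cost = 6.23% × (1 − 24%) = 4.7348%.
WACC = 0.8301 × 13.1100% + 0.0371 × 3.4276% + 0.0512 × 2.5688% + 0.0817 × 4.7348% = 11.5276%.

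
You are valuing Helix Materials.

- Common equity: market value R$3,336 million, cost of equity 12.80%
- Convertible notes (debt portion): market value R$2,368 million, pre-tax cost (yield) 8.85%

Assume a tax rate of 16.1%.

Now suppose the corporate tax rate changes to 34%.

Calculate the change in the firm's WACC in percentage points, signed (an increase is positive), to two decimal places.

-0.66 pp

Current WACC:
Total capital V = 3336 + 2368 = 5704.
Equity: weight = 3336/5704 = 0.5849; cost = 12.8%.
Convertible notes (debt portion): weight = 2368/5704 = 0.4151; after-tax cost = 8.85% × (1 − 16.1%) = 7.4251%.
WACC = 0.5849 × 12.8000% + 0.4151 × 7.4251% = 10.5686%.
After the change:
Total capital V = 3336 + 2368 = 5704.
Equity: weight = 3336/5704 = 0.5849; cost = 12.8%.
Convertible notes (debt portion): weight = 2368/5704 = 0.4151; after-tax cost = 8.85% × (1 − 34%) = 5.8410%.
WACC = 0.5849 × 12.8000% + 0.4151 × 5.8410% = 9.9110%.
Change in WACC = 9.9110% − 10.5686% = -0.6577 pp.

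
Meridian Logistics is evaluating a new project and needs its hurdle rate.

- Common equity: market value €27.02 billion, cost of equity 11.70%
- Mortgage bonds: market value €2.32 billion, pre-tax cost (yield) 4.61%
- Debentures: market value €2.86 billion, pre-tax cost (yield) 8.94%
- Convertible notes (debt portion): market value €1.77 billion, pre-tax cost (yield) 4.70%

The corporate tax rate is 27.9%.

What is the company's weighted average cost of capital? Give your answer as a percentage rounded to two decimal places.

10.25%

Total capital V = 27.02 + 2.32 + 2.86 + 1.77 = 33.97.
Equity: weight = 27.02/33.97 = 0.7954; cost = 11.7%.
Mortgage bonds: weight = 2.32/33.97 = 0.0683; after-tax cost = 4.61% × (1 − 27.9%) = 3.3238%.
Debentures: weight = 2.86/33.97 = 0.0842; after-tax cost = 8.94% × (1 − 27.9%) = 6.4457%.
Convertible notes (debt portion): weight = 1.77/33.97 = 0.0521; after-tax cost = 4.7% × (1 − 27.9%) = 3.3887%.
WACC = 0.7954 × 11.7000% + 0.0683 × 3.3238% + 0.0842 × 6.4457% + 0.0521 × 3.3887% = 10.2525%.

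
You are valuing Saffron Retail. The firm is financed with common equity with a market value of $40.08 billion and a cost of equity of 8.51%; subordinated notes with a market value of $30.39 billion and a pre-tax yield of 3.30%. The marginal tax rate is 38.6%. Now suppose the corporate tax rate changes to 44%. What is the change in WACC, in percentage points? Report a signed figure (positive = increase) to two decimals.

Current WACC:
Total capital V = 40.08 + 30.39 = 70.47.
Equity: weight = 40.08/70.47 = 0.5688; cost = 8.51%.
Subordinated notes: weight = 30.39/70.47 = 0.4312; after-tax cost = 3.3% × (1 − 38.6%) = 2.0262%.
WACC = 0.5688 × 8.5100% + 0.4312 × 2.0262% = 5.7139%.
After the change:
Total capital V = 40.08 + 30.39 = 70.47.
Equity: weight = 40.08/70.47 = 0.5688; cost = 8.51%.
Subordinated notes: weight = 30.39/70.47 = 0.4312; after-tax cost = 3.3% × (1 − 44%) = 1.8480%.
WACC = 0.5688 × 8.5100% + 0.4312 × 1.8480% = 5.6370%.
Change in WACC = 5.6370% − 5.7139% = -0.0768 pp.

-0.08 pp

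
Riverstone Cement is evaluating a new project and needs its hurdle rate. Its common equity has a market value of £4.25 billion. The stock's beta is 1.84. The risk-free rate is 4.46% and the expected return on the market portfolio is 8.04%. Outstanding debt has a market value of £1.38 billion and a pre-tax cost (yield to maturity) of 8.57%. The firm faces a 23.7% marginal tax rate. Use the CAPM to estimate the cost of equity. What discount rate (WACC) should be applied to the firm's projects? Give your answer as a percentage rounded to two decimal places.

Market risk premium = 8.04% − 4.46% = 3.58%.
Cost of equity via CAPM: Re = 4.46% + 1.84 × 3.58% = 11.0472%.
Total capital V = 4.25 + 1.38 = 5.63.
Equity: weight = 4.25/5.63 = 0.7549; cost = 11.0472%.
Debt: weight = 1.38/5.63 = 0.2451; after-tax cost = 8.57% × (1 − 23.7%) = 6.5389%.
WACC = 0.7549 × 11.0472% + 0.2451 × 6.5389% = 9.9421%.

9.94%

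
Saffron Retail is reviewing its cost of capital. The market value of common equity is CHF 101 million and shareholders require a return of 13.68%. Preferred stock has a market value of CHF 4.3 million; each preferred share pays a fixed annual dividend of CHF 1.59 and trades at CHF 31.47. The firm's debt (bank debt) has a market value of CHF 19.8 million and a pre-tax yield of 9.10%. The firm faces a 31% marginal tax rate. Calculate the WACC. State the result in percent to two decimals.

12.21%

Cost of preferred: Rp = 1.59 / 31.47 = 5.0524%.
Total capital V = 101 + 4.3 + 19.8 = 125.1.
Equity: weight = 101/125.1 = 0.8074; cost = 13.68%.
Preferred: weight = 4.3/125.1 = 0.0344; cost = 5.0524%.
Bank debt: weight = 19.8/125.1 = 0.1583; after-tax cost = 9.1% × (1 − 31%) = 6.2790%.
WACC = 0.8074 × 13.6800% + 0.0344 × 5.0524% + 0.1583 × 6.2790% = 12.2121%.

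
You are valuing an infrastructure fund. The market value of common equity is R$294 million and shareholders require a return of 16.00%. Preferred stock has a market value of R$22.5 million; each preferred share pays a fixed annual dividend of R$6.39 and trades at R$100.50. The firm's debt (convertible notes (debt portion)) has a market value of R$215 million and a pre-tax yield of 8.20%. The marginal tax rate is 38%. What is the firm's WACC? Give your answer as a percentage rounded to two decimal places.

Cost of preferred: Rp = 6.39 / 100.5 = 6.3582%.
Total capital V = 294 + 22.5 + 215 = 531.5.
Equity: weight = 294/531.5 = 0.5532; cost = 16%.
Preferred: weight = 22.5/531.5 = 0.0423; cost = 6.3582%.
Convertible notes (debt portion): weight = 215/531.5 = 0.4045; after-tax cost = 8.2% × (1 − 38%) = 5.0840%.
WACC = 0.5532 × 16.0000% + 0.0423 × 6.3582% + 0.4045 × 5.0840% = 11.1761%.

11.18%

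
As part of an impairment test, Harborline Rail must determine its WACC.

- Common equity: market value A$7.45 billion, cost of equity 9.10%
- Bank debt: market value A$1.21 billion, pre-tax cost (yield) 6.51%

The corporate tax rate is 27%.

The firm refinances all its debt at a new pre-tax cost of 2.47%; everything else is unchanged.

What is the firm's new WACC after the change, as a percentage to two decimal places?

8.08%

After the change:
Total capital V = 7.45 + 1.21 = 8.66.
Equity: weight = 7.45/8.66 = 0.8603; cost = 9.1%.
Bank debt: weight = 1.21/8.66 = 0.1397; after-tax cost = 2.47% × (1 − 27%) = 1.8031%.
WACC = 0.8603 × 9.1000% + 0.1397 × 1.8031% = 8.0805%.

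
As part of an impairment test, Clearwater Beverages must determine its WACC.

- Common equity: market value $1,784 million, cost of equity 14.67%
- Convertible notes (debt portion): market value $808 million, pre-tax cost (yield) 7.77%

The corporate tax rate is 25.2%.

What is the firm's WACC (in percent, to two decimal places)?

11.91%

Total capital V = 1784 + 808 = 2592.
Equity: weight = 1784/2592 = 0.6883; cost = 14.67%.
Convertible notes (debt portion): weight = 808/2592 = 0.3117; after-tax cost = 7.77% × (1 − 25.2%) = 5.8120%.
WACC = 0.6883 × 14.6700% + 0.3117 × 5.8120% = 11.9087%.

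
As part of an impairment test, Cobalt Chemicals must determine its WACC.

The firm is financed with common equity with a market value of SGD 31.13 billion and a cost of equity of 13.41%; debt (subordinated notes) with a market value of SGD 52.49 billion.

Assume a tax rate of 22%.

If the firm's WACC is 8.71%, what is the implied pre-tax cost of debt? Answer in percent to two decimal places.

7.59%

Total capital V = 31.13 + 52.49 = 83.62.
Equity weight = 31.13/83.62 = 0.3723.
Subordinated notes weight = 52.49/83.62 = 0.6277.
Equity contribution = 0.3723 × 13.41% = 4.9923%.
Remaining for debt = 8.71% − 4.9923% = 3.7177%.
Rd × (1 − 22%) × 0.6277 = 3.7177%  ⇒  Rd = 7.5931%.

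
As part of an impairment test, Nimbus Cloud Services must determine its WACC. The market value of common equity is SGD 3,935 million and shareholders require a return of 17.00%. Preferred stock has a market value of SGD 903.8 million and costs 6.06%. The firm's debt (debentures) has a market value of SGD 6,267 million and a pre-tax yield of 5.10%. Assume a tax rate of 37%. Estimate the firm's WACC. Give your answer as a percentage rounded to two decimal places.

Total capital V = 3935 + 903.8 + 6267 = 11105.8.
Equity: weight = 3935/11105.8 = 0.3543; cost = 17%.
Preferred: weight = 903.8/11105.8 = 0.0814; cost = 6.06%.
Debentures: weight = 6267/11105.8 = 0.5643; after-tax cost = 5.1% × (1 − 37%) = 3.2130%.
WACC = 0.3543 × 17.0000% + 0.0814 × 6.0600% + 0.5643 × 3.2130% = 8.3297%.

8.33%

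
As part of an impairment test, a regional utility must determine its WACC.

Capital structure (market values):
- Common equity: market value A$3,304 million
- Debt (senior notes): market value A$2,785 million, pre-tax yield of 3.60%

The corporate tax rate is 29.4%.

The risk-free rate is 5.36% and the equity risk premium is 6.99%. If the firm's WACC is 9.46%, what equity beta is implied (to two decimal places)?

Total capital V = 3304 + 2785 = 6089.
Equity weight = 3304/6089 = 0.5426.
Senior notes weight = 2785/6089 = 0.4574.
Debt contribution = 0.4574 × 3.6% × (1 − 29.4%) = 1.1625%.
Required equity contribution = 9.46% − 1.1625% = 8.2975%  ⇒  Re = 15.2916%.
CAPM: 15.2916% = 5.36% + β × 6.99%  ⇒  β = 1.4208.

1.42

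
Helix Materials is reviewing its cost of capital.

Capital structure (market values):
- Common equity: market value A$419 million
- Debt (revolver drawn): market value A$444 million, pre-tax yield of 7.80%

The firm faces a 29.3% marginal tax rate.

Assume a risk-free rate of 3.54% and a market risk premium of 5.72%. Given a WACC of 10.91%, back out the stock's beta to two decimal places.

Total capital V = 419 + 444 = 863.
Equity weight = 419/863 = 0.4855.
Revolver drawn weight = 444/863 = 0.5145.
Debt contribution = 0.5145 × 7.8% × (1 − 29.3%) = 2.8372%.
Required equity contribution = 10.91% − 2.8372% = 8.0728%  ⇒  Re = 16.6273%.
CAPM: 16.6273% = 3.54% + β × 5.72%  ⇒  β = 2.2880.

2.29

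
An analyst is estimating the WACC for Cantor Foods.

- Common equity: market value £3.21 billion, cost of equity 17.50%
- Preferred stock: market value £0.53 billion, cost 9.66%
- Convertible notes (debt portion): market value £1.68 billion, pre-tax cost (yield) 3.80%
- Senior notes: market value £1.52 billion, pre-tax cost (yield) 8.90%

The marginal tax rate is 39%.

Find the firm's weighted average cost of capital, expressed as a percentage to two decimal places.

10.58%

Total capital V = 3.21 + 0.53 + 1.68 + 1.52 = 6.94.
Equity: weight = 3.21/6.94 = 0.4625; cost = 17.5%.
Preferred: weight = 0.53/6.94 = 0.0764; cost = 9.66%.
Convertible notes (debt portion): weight = 1.68/6.94 = 0.2421; after-tax cost = 3.8% × (1 − 39%) = 2.3180%.
Senior notes: weight = 1.52/6.94 = 0.2190; after-tax cost = 8.9% × (1 − 39%) = 5.4290%.
WACC = 0.4625 × 17.5000% + 0.0764 × 9.6600% + 0.2421 × 2.3180% + 0.2190 × 5.4290% = 10.5823%.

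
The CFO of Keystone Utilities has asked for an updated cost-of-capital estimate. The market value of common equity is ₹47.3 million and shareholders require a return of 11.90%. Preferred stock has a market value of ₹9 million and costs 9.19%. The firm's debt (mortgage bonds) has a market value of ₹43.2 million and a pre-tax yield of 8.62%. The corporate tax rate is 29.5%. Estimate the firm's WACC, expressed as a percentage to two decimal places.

Total capital V = 47.3 + 9 + 43.2 = 99.5.
Equity: weight = 47.3/99.5 = 0.4754; cost = 11.9%.
Preferred: weight = 9/99.5 = 0.0905; cost = 9.19%.
Mortgage bonds: weight = 43.2/99.5 = 0.4342; after-tax cost = 8.62% × (1 − 29.5%) = 6.0771%.
WACC = 0.4754 × 11.9000% + 0.0905 × 9.1900% + 0.4342 × 6.0771% = 9.1267%.

9.13%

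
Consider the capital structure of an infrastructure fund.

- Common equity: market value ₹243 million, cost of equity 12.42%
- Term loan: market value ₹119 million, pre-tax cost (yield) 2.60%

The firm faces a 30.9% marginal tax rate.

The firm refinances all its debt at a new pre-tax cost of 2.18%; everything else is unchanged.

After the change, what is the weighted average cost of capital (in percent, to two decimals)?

After the change:
Total capital V = 243 + 119 = 362.
Equity: weight = 243/362 = 0.6713; cost = 12.42%.
Term loan: weight = 119/362 = 0.3287; after-tax cost = 2.18% × (1 − 30.9%) = 1.5064%.
WACC = 0.6713 × 12.4200% + 0.3287 × 1.5064% = 8.8324%.

8.83%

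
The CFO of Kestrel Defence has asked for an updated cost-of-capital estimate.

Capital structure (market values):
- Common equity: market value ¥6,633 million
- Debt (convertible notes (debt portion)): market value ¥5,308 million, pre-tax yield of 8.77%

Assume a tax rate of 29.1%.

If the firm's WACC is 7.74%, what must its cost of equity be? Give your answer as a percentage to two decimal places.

8.96%

Total capital V = 6633 + 5308 = 11941.
Equity weight = 6633/11941 = 0.5555.
Convertible notes (debt portion) weight = 5308/11941 = 0.4445.
Debt contribution = 0.4445 × 8.77% × (1 − 29.1%) = 2.7640%.
Required equity contribution = 7.74% − 2.7640% = 4.9760%.
Re = 4.9760% / 0.5555 = 8.9580%.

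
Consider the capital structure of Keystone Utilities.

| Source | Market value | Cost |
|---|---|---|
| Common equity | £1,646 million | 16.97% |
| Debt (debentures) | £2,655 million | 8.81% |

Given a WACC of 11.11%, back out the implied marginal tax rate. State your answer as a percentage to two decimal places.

Total capital V = 1646 + 2655 = 4301.
Equity weight = 1646/4301 = 0.3827.
Debentures weight = 2655/4301 = 0.6173.
Equity contribution = 0.3827 × 16.97% = 6.4944%.
Debt contribution must be 11.11% − 6.4944% = 4.6156%.
0.6173 × 8.81% × (1 − T) = 4.6156%  ⇒  (1 − T) = 0.8487.
T = 15.1303%.

15.13%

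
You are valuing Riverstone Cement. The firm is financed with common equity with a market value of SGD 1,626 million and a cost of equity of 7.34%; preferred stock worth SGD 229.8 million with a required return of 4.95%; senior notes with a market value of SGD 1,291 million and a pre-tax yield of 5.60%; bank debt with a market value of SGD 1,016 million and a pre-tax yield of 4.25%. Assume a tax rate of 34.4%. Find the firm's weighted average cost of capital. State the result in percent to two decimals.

4.96%

Total capital V = 1626 + 229.8 + 1291 + 1016 = 4162.8.
Equity: weight = 1626/4162.8 = 0.3906; cost = 7.34%.
Preferred: weight = 229.8/4162.8 = 0.0552; cost = 4.95%.
Senior notes: weight = 1291/4162.8 = 0.3101; after-tax cost = 5.6% × (1 − 34.4%) = 3.6736%.
Bank debt: weight = 1016/4162.8 = 0.2441; after-tax cost = 4.25% × (1 − 34.4%) = 2.7880%.
WACC = 0.3906 × 7.3400% + 0.0552 × 4.9500% + 0.3101 × 3.6736% + 0.2441 × 2.7880% = 4.9600%.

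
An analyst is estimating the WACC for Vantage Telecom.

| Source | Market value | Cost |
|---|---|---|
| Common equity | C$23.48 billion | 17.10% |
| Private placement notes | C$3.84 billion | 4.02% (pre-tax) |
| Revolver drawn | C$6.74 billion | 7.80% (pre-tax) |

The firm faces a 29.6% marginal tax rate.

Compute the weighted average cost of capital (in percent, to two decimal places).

Total capital V = 23.48 + 3.84 + 6.74 = 34.06.
Equity: weight = 23.48/34.06 = 0.6894; cost = 17.1%.
Private placement notes: weight = 3.84/34.06 = 0.1127; after-tax cost = 4.02% × (1 − 29.6%) = 2.8301%.
Revolver drawn: weight = 6.74/34.06 = 0.1979; after-tax cost = 7.8% × (1 − 29.6%) = 5.4912%.
WACC = 0.6894 × 17.1000% + 0.1127 × 2.8301% + 0.1979 × 5.4912% = 13.1940%.

13.19%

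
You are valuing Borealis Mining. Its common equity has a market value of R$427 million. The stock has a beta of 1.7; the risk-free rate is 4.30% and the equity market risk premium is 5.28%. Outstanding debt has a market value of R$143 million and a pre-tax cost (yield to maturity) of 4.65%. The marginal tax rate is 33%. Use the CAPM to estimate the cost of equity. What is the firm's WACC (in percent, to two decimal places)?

Cost of equity via CAPM: Re = 4.3% + 1.7 × 5.28% = 13.2760%.
Total capital V = 427 + 143 = 570.
Equity: weight = 427/570 = 0.7491; cost = 13.276%.
Debt: weight = 143/570 = 0.2509; after-tax cost = 4.65% × (1 − 33%) = 3.1155%.
WACC = 0.7491 × 13.2760% + 0.2509 × 3.1155% = 10.7270%.

10.73%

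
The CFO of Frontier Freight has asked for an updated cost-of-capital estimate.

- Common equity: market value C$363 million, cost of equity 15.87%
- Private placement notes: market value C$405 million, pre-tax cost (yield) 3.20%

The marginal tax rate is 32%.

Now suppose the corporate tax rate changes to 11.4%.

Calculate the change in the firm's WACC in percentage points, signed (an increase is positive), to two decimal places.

+0.35 pp

Current WACC:
Total capital V = 363 + 405 = 768.
Equity: weight = 363/768 = 0.4727; cost = 15.87%.
Private placement notes: weight = 405/768 = 0.5273; after-tax cost = 3.2% × (1 − 32%) = 2.1760%.
WACC = 0.4727 × 15.8700% + 0.5273 × 2.1760% = 8.6486%.
After the change:
Total capital V = 363 + 405 = 768.
Equity: weight = 363/768 = 0.4727; cost = 15.87%.
Private placement notes: weight = 405/768 = 0.5273; after-tax cost = 3.2% × (1 − 11.4%) = 2.8352%.
WACC = 0.4727 × 15.8700% + 0.5273 × 2.8352% = 8.9962%.
Change in WACC = 8.9962% − 8.6486% = 0.3476 pp.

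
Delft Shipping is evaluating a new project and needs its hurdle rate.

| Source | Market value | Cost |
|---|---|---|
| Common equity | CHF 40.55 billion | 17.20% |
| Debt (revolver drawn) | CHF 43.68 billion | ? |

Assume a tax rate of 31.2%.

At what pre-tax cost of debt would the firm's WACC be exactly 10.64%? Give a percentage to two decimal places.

6.61%

Total capital V = 40.55 + 43.68 = 84.23.
Equity weight = 40.55/84.23 = 0.4814.
Revolver drawn weight = 43.68/84.23 = 0.5186.
Equity contribution = 0.4814 × 17.2% = 8.2804%.
Remaining for debt = 10.64% − 8.2804% = 2.3596%.
Rd × (1 − 31.2%) × 0.5186 = 2.3596%  ⇒  Rd = 6.6135%.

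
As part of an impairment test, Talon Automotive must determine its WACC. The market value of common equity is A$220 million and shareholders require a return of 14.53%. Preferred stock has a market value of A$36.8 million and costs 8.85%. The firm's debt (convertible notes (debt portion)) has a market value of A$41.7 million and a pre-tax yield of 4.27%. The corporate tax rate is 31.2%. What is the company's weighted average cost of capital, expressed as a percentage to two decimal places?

12.21%

Total capital V = 220 + 36.8 + 41.7 = 298.5.
Equity: weight = 220/298.5 = 0.7370; cost = 14.53%.
Preferred: weight = 36.8/298.5 = 0.1233; cost = 8.85%.
Convertible notes (debt portion): weight = 41.7/298.5 = 0.1397; after-tax cost = 4.27% × (1 − 31.2%) = 2.9378%.
WACC = 0.7370 × 14.5300% + 0.1233 × 8.8500% + 0.1397 × 2.9378% = 12.2103%.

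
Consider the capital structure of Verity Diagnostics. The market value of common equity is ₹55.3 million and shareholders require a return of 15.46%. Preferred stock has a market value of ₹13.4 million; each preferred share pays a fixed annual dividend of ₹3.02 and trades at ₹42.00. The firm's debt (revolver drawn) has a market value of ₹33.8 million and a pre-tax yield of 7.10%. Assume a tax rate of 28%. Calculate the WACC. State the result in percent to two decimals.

10.97%

Cost of preferred: Rp = 3.02 / 42.0 = 7.1905%.
Total capital V = 55.3 + 13.4 + 33.8 = 102.5.
Equity: weight = 55.3/102.5 = 0.5395; cost = 15.46%.
Preferred: weight = 13.4/102.5 = 0.1307; cost = 7.1905%.
Revolver drawn: weight = 33.8/102.5 = 0.3298; after-tax cost = 7.1% × (1 − 28%) = 5.1120%.
WACC = 0.5395 × 15.4600% + 0.1307 × 7.1905% + 0.3298 × 5.1120% = 10.9666%.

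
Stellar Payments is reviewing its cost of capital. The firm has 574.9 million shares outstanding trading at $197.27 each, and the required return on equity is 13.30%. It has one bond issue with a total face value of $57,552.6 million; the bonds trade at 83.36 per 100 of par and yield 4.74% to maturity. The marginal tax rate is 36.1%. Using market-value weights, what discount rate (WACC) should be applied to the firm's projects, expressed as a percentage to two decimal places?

10.25%

Market value of equity E = 197.27 × 574.9m = 113410.523m. Market value of debt D = 57552.6m × 83.36/100 = 47975.84736m.
Total capital V = 113410.523 + 47975.84736 = 161386.37036.
Equity: weight = 113410.523/161386.37036 = 0.7027; cost = 13.3%.
Bonds outstanding: weight = 47975.84736/161386.37036 = 0.2973; after-tax cost = 4.74% × (1 − 36.1%) = 3.0289%.
WACC = 0.7027 × 13.3000% + 0.2973 × 3.0289% = 10.2467%.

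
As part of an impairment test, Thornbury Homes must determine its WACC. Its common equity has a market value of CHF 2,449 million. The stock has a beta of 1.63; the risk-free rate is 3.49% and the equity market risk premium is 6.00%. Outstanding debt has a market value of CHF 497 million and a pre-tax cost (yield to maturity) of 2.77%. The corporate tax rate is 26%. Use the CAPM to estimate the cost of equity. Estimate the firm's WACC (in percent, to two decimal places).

11.38%

Cost of equity via CAPM: Re = 3.49% + 1.63 × 6.0% = 13.2700%.
Total capital V = 2449 + 497 = 2946.
Equity: weight = 2449/2946 = 0.8313; cost = 13.27%.
Debt: weight = 497/2946 = 0.1687; after-tax cost = 2.77% × (1 − 26%) = 2.0498%.
WACC = 0.8313 × 13.2700% + 0.1687 × 2.0498% = 11.3771%.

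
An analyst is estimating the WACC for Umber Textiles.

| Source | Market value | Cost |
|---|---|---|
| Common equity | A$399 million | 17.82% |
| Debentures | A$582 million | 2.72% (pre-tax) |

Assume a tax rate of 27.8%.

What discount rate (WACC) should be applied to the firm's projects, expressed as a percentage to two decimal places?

Total capital V = 399 + 582 = 981.
Equity: weight = 399/981 = 0.4067; cost = 17.82%.
Debentures: weight = 582/981 = 0.5933; after-tax cost = 2.72% × (1 − 27.8%) = 1.9638%.
WACC = 0.4067 × 17.8200% + 0.5933 × 1.9638% = 8.4130%.

8.41%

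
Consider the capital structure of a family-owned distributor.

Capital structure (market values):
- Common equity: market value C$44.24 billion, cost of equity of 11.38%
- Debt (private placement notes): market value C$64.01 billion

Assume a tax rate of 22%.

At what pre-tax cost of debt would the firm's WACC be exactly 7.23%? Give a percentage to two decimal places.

Total capital V = 44.24 + 64.01 = 108.25.
Equity weight = 44.24/108.25 = 0.4087.
Private placement notes weight = 64.01/108.25 = 0.5913.
Equity contribution = 0.4087 × 11.38% = 4.6508%.
Remaining for debt = 7.23% − 4.6508% = 2.5792%.
Rd × (1 − 22%) × 0.5913 = 2.5792%  ⇒  Rd = 5.5920%.

5.59%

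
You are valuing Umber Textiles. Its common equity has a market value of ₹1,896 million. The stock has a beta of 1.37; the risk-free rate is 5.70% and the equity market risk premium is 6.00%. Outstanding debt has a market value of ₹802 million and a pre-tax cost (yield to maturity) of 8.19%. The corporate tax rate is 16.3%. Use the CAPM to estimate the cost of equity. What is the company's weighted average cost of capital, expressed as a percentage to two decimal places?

11.82%

Cost of equity via CAPM: Re = 5.7% + 1.37 × 6.0% = 13.9200%.
Total capital V = 1896 + 802 = 2698.
Equity: weight = 1896/2698 = 0.7027; cost = 13.92%.
Debt: weight = 802/2698 = 0.2973; after-tax cost = 8.19% × (1 − 16.3%) = 6.8550%.
WACC = 0.7027 × 13.9200% + 0.2973 × 6.8550% = 11.8199%.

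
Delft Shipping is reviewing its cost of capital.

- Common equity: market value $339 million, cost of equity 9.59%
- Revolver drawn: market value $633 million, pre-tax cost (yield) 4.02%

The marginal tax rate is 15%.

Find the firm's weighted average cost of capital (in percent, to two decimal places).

Total capital V = 339 + 633 = 972.
Equity: weight = 339/972 = 0.3488; cost = 9.59%.
Revolver drawn: weight = 633/972 = 0.6512; after-tax cost = 4.02% × (1 − 15%) = 3.4170%.
WACC = 0.3488 × 9.5900% + 0.6512 × 3.4170% = 5.5699%.

5.57%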